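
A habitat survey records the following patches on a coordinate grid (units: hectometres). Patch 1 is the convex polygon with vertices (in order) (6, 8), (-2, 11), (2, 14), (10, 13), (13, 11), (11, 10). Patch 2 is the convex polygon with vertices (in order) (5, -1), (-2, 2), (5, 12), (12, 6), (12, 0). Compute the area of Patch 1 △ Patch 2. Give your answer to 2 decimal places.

142.09

|Patch 1| = 52, |Patch 2| = 112, |Patch 1∩Patch 2| = 10.9554.
|Patch 1 △ Patch 2| = |Patch 1| + |Patch 2| − 2·|Patch 1∩Patch 2| = 52 + 112 − 21.9109 = 142.09.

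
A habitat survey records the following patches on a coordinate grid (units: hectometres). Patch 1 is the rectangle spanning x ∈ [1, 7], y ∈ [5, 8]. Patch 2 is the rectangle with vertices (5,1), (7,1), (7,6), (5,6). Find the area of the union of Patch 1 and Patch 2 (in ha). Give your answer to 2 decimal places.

26.00

By inclusion–exclusion:
Individual areas: |Patch 1| = 18, |Patch 2| = 10.
|Patch 1∩Patch 2|: x∈[5,7], y∈[5,6] → 2·1 = 2.
|Patch 1 ∪ Patch 2| = 28 − 2 = 26.00.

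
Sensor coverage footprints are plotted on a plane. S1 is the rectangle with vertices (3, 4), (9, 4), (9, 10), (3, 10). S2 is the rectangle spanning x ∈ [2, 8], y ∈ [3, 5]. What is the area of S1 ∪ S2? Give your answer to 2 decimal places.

43.00

By inclusion–exclusion:
Individual areas: |S1| = 36, |S2| = 12.
|S1∩S2|: x∈[3,8], y∈[4,5] → 5·1 = 5.
|S1 ∪ S2| = 48 − 5 = 43.00.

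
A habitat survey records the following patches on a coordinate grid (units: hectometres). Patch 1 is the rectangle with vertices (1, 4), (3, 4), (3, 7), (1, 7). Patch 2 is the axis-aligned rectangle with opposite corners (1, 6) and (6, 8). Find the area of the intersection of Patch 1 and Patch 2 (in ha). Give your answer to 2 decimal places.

2.00

|Patch 1∩Patch 2|: x∈[1,3], y∈[6,7] → 2·1 = 2.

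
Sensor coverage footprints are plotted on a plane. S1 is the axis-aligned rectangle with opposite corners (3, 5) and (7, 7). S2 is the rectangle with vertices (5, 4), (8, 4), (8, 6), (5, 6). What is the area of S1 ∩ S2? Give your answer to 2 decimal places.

|S1∩S2|: x∈[5,7], y∈[5,6] → 2·1 = 2.

2.00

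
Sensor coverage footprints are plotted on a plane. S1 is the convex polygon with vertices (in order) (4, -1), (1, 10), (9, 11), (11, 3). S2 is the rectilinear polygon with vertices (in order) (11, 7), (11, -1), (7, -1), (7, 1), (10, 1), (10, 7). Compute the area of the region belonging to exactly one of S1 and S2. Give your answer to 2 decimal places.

86.79

|S1| = 77.5, |S2| = 14, |S1∩S2| = 2.3571.
|S1 △ S2| = |S1| + |S2| − 2·|S1∩S2| = 77.5 + 14 − 4.7143 = 86.79.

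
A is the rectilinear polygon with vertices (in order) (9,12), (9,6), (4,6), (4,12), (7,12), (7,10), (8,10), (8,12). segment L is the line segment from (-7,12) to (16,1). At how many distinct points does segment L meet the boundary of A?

The segment meets the boundary at (5.545,6), (4,6.739).

2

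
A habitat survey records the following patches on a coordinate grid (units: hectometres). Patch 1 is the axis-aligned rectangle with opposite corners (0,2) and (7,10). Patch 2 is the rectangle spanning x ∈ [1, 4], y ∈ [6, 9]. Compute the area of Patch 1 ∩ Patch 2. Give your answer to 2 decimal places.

9.00

|Patch 1∩Patch 2|: x∈[1,4], y∈[6,9] → 3·3 = 9.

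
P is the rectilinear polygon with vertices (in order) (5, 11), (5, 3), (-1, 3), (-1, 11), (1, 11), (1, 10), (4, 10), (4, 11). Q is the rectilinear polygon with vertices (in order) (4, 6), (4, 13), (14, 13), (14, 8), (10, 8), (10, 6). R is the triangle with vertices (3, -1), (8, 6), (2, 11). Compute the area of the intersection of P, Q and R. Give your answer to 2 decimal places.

The intersection is the polygon with vertices (4,6), (4,9.333), (5,8.5), (5,6).
By the shoelace formula its area is 2.92.

2.92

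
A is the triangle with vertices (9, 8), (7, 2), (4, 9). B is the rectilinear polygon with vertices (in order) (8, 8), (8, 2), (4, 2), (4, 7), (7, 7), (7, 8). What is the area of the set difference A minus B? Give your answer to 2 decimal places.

|A| = 16, |A∩B| = 9.8571.
|A ∖ B| = |A| − |A∩B| = 16 − 9.8571 = 6.14.

6.14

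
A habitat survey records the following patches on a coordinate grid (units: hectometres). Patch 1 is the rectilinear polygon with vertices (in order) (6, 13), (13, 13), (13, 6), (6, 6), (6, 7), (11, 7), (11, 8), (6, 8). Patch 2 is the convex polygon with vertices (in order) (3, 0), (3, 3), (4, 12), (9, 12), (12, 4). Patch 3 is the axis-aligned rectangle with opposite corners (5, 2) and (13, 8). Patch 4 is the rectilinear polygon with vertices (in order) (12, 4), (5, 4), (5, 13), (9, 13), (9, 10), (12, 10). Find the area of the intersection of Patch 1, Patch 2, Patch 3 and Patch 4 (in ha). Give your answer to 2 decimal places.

5.06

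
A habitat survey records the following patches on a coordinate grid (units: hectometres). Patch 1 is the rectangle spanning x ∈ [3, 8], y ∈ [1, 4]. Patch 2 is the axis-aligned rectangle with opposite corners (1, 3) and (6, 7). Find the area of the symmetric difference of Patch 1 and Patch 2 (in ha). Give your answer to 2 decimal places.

29.00

|Patch 1∩Patch 2|: x∈[3,6], y∈[3,4] → 3·1 = 3.
|Patch 1 △ Patch 2| = |Patch 1| + |Patch 2| − 2·|Patch 1∩Patch 2| = 15 + 20 − 6 = 29.00.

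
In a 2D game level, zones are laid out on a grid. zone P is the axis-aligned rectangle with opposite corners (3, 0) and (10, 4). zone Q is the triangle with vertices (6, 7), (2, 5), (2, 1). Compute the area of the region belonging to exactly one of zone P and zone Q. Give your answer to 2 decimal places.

34.50

|zone P| = 28, |zone Q| = 8, |zone P∩zone Q| = 0.75.
|zone P △ zone Q| = |zone P| + |zone Q| − 2·|zone P∩zone Q| = 28 + 8 − 1.5 = 34.50.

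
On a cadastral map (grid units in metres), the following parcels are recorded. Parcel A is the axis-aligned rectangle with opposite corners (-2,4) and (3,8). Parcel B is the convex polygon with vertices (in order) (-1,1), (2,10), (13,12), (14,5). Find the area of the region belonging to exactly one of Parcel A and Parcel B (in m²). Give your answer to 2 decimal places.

|Parcel A| = 20, |Parcel B| = 101, |Parcel A∩Parcel B| = 9.3333.
|Parcel A △ Parcel B| = |Parcel A| + |Parcel B| − 2·|Parcel A∩Parcel B| = 20 + 101 − 18.6667 = 102.33.

102.33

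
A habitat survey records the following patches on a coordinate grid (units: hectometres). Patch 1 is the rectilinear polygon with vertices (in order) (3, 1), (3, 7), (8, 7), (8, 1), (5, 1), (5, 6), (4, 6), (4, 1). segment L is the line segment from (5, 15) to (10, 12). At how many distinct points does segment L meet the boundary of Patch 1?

The segment lies entirely outside Patch 1 and never meets its boundary.

0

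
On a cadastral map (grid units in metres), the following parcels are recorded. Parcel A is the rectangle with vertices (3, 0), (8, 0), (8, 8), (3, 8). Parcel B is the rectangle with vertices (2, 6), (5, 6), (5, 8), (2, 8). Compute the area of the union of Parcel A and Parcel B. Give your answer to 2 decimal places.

By inclusion–exclusion:
Individual areas: |Parcel A| = 40, |Parcel B| = 6.
|Parcel A∩Parcel B|: x∈[3,5], y∈[6,8] → 2·2 = 4.
|Parcel A ∪ Parcel B| = 46 − 4 = 42.00.

42.00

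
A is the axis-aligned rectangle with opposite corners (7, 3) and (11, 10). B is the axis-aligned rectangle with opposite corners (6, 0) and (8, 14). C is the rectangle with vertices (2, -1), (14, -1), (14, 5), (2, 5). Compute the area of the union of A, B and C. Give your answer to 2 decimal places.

By inclusion–exclusion:
Individual areas: |A| = 28, |B| = 28, |C| = 72.
|A∩B|: x∈[7,8], y∈[3,10] → 1·7 = 7.
|A∩C|: x∈[7,11], y∈[3,5] → 4·2 = 8.
|B∩C|: x∈[6,8], y∈[0,5] → 2·5 = 10.
|A∩B∩C| = 2.
|A ∪ B ∪ C| = 128 − 25 + 2 = 105.00.

105.00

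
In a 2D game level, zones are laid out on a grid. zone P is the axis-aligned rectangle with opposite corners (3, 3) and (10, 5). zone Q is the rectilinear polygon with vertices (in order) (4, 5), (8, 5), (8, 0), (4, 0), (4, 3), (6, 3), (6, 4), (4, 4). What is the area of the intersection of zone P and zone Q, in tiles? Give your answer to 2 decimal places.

6.00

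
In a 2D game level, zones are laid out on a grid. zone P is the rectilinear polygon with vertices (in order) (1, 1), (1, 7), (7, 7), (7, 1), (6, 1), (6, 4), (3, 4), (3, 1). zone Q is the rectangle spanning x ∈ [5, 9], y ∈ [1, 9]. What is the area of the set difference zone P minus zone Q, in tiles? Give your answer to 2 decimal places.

18.00

|zone P| = 27, |zone P∩zone Q| = 9.
|zone P ∖ zone Q| = |zone P| − |zone P∩zone Q| = 27 − 9 = 18.00.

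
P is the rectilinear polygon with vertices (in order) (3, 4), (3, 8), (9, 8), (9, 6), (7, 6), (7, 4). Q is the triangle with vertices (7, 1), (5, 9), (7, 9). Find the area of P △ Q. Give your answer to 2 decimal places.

|P| = 20, |Q| = 8, |P∩Q| = 5.
|P △ Q| = |P| + |Q| − 2·|P∩Q| = 20 + 8 − 10 = 18.00.

18.00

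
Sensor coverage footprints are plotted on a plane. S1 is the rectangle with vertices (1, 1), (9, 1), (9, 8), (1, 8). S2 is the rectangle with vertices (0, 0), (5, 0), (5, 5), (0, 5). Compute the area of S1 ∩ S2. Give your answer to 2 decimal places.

16.00

|S1∩S2|: x∈[1,5], y∈[1,5] → 4·4 = 16.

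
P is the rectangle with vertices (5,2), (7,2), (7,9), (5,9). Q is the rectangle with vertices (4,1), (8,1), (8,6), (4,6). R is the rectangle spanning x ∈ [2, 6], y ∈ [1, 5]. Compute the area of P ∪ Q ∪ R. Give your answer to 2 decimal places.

By inclusion–exclusion:
Individual areas: |P| = 14, |Q| = 20, |R| = 16.
|P∩Q|: x∈[5,7], y∈[2,6] → 2·4 = 8.
|P∩R|: x∈[5,6], y∈[2,5] → 1·3 = 3.
|Q∩R|: x∈[4,6], y∈[1,5] → 2·4 = 8.
|P∩Q∩R| = 3.
|P ∪ Q ∪ R| = 50 − 19 + 3 = 34.00.

34.00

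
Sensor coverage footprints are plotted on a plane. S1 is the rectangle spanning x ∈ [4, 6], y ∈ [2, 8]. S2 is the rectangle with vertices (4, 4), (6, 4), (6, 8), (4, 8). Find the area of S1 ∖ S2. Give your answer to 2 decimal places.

|S1∩S2|: x∈[4,6], y∈[4,8] → 2·4 = 8.
|S1| = 12.
|S1 ∖ S2| = |S1| − |S1∩S2| = 12 − 8 = 4.00.

4.00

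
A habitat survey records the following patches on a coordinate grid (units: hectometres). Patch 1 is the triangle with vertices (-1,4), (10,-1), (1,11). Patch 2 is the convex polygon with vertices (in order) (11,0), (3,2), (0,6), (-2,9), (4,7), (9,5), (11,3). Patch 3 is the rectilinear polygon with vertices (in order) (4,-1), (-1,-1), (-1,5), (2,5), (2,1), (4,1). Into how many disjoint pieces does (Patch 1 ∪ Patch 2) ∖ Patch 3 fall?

(Patch 1 ∪ Patch 2) ∖ Patch 3 is a single connected region.

1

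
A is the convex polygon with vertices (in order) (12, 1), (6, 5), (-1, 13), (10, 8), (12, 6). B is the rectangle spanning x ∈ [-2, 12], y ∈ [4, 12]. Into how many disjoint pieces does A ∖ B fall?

2

A ∖ B splits into 2 disjoint pieces (area 6.75, area 0.6625).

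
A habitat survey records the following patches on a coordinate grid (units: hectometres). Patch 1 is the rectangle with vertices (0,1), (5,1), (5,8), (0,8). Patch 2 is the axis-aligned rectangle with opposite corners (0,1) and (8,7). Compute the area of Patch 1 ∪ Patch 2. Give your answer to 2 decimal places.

By inclusion–exclusion:
Individual areas: |Patch 1| = 35, |Patch 2| = 48.
|Patch 1∩Patch 2|: x∈[0,5], y∈[1,7] → 5·6 = 30.
|Patch 1 ∪ Patch 2| = 83 − 30 = 53.00.

53.00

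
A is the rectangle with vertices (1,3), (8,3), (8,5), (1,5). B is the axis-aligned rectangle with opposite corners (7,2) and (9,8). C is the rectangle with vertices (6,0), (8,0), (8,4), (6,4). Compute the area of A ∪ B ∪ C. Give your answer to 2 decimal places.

By inclusion–exclusion:
Individual areas: |A| = 14, |B| = 12, |C| = 8.
|A∩B|: x∈[7,8], y∈[3,5] → 1·2 = 2.
|A∩C|: x∈[6,8], y∈[3,4] → 2·1 = 2.
|B∩C|: x∈[7,8], y∈[2,4] → 1·2 = 2.
|A∩B∩C| = 1.
|A ∪ B ∪ C| = 34 − 6 + 1 = 29.00.

29.00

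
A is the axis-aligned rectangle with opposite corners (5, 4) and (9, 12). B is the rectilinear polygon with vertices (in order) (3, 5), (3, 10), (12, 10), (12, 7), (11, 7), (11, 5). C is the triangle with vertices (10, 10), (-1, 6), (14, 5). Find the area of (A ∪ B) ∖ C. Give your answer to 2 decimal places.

|A ∪ B| = 55.
|(A ∪ B) ∩ C| = 27.8576.
|(A ∪ B) ∖ C| = 55 − 27.8576 = 27.14.

27.14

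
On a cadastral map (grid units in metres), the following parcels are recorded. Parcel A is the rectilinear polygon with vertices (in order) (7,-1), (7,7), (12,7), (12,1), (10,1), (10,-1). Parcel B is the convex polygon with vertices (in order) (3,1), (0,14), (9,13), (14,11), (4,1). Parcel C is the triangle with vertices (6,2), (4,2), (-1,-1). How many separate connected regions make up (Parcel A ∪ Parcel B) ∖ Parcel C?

2

(Parcel A ∪ Parcel B) ∖ Parcel C splits into 2 disjoint pieces (area 128.2838, area 0.0417).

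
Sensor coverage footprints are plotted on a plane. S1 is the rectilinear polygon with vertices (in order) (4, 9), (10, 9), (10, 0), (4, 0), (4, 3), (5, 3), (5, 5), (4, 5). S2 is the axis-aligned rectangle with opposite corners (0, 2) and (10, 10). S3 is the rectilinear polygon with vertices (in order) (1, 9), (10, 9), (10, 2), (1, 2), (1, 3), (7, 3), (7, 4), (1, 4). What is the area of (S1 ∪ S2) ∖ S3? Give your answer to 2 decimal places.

35.00

|S1 ∪ S2| = 92.
|(S1 ∪ S2) ∩ S3| = 57.
|(S1 ∪ S2) ∖ S3| = 92 − 57 = 35.00.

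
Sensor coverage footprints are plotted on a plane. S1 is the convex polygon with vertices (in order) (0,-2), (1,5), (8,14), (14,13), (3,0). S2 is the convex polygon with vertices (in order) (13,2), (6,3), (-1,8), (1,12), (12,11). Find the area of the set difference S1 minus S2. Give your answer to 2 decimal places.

|S1| = 80.5, |S1∩S2| = 42.7742.
|S1 ∖ S2| = |S1| − |S1∩S2| = 80.5 − 42.7742 = 37.73.

37.73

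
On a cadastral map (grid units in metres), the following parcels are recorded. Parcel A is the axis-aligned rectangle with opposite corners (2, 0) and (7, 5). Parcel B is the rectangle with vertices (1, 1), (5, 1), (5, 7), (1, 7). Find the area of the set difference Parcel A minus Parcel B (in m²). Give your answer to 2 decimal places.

13.00

|Parcel A∩Parcel B|: x∈[2,5], y∈[1,5] → 3·4 = 12.
|Parcel A| = 25.
|Parcel A ∖ Parcel B| = |Parcel A| − |Parcel A∩Parcel B| = 25 − 12 = 13.00.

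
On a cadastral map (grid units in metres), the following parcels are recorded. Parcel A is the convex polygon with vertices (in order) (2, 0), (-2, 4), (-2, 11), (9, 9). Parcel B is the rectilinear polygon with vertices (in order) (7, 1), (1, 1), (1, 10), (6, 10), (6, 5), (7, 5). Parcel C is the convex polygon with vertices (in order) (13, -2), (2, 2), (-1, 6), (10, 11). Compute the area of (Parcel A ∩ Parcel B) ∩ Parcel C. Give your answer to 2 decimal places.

The region (Parcel A ∩ Parcel B) ∩ Parcel C is the polygon with vertices (6,5.143), (3.213,1.559), (2,2), (1,3.333), (1,6.909), (6,9.182).
By the shoelace formula its area is 26.06.

26.06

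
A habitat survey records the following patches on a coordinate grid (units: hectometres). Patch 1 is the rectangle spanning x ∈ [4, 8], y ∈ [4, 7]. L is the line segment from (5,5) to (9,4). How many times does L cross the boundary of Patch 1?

1

The segment meets the boundary at (8,4.25).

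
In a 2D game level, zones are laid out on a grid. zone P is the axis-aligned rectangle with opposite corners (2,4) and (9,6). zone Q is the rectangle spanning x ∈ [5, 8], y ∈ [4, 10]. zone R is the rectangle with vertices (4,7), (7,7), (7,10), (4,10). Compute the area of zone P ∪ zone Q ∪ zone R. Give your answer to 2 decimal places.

By inclusion–exclusion:
Individual areas: |zone P| = 14, |zone Q| = 18, |zone R| = 9.
|zone P∩zone Q|: x∈[5,8], y∈[4,6] → 3·2 = 6.
|zone P∩zone R| = 0 (no overlap).
|zone Q∩zone R|: x∈[5,7], y∈[7,10] → 2·3 = 6.
|zone P∩zone Q∩zone R| = 0.
|zone P ∪ zone Q ∪ zone R| = 41 − 12 + 0 = 29.00.

29.00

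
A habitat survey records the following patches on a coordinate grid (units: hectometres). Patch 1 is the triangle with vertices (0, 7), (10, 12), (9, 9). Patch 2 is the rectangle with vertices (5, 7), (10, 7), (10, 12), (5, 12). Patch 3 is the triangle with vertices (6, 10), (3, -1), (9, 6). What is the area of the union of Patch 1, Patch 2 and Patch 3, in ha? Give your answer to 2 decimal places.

By inclusion–exclusion:
Individual areas: |Patch 1| = 12.5, |Patch 2| = 25, |Patch 3| = 22.5.
|Patch 1∩Patch 2| = 9.0278.
|Patch 1∩Patch 3| = 1.2961.
|Patch 2∩Patch 3| = 4.6023.
|Patch 1∩Patch 2∩Patch 3| = 1.2961.
|Patch 1 ∪ Patch 2 ∪ Patch 3| = 60 − 14.9261 + 1.2961 = 46.37.

46.37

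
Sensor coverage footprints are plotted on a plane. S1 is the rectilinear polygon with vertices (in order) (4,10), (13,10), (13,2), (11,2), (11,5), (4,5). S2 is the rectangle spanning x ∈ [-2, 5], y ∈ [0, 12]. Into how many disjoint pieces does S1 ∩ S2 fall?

S1 ∩ S2 is a single connected region.

1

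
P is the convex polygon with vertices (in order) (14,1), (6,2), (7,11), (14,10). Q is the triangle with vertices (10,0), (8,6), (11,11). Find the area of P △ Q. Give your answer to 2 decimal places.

|P| = 68, |Q| = 14, |P∩Q| = 13.432.
|P △ Q| = |P| + |Q| − 2·|P∩Q| = 68 + 14 − 26.864 = 55.14.

55.14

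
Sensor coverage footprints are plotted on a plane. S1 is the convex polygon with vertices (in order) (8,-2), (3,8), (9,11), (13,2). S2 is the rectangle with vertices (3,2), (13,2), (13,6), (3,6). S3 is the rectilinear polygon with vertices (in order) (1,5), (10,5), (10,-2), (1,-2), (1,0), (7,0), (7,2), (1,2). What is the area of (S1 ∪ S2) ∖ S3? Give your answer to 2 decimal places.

|S1 ∪ S2| = 79.5556.
|(S1 ∪ S2) ∩ S3| = 30.4.
|(S1 ∪ S2) ∖ S3| = 79.5556 − 30.4 = 49.16.

49.16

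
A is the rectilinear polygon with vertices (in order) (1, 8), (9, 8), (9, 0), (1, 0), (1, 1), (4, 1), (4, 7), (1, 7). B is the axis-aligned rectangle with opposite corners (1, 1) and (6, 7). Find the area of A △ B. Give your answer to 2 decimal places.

|A| = 46, |B| = 30, |A∩B| = 12.
|A △ B| = |A| + |B| − 2·|A∩B| = 46 + 30 − 24 = 52.00.

52.00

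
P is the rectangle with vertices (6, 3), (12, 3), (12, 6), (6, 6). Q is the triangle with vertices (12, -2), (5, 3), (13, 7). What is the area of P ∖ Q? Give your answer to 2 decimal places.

|P| = 18, |P∩Q| = 11.75.
|P ∖ Q| = |P| − |P∩Q| = 18 − 11.75 = 6.25.

6.25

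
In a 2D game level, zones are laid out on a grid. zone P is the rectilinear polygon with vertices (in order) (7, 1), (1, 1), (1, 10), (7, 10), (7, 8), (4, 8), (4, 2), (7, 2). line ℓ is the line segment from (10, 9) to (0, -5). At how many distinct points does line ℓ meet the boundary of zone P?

The segment meets the boundary at (4.286,1), (5,2).

2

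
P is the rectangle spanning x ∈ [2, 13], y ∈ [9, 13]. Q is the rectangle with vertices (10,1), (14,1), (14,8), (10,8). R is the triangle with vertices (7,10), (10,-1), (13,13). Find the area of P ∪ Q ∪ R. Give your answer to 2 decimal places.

By inclusion–exclusion:
Individual areas: |P| = 44, |Q| = 28, |R| = 37.5.
|P∩Q| = 0 (no overlap).
|P∩R| = 13.1494.
|Q∩R| = 8.25.
|P∩Q∩R| = 0.
|P ∪ Q ∪ R| = 109.5 − 21.3994 + 0 = 88.10.

88.10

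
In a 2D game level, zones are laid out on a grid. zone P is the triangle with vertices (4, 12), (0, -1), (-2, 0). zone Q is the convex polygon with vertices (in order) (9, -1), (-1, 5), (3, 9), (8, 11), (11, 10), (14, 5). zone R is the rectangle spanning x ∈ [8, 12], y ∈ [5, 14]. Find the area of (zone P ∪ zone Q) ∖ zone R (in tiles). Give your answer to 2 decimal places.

91.20

|zone P ∪ zone Q| = 111.8703.
|(zone P ∪ zone Q) ∩ zone R| = 20.6667.
|(zone P ∪ zone Q) ∖ zone R| = 111.8703 − 20.6667 = 91.20.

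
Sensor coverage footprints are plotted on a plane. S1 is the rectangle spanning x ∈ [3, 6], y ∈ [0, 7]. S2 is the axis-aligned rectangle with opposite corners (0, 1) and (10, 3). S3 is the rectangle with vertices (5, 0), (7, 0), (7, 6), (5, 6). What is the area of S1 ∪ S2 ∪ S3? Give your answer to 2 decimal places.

39.00

By inclusion–exclusion:
Individual areas: |S1| = 21, |S2| = 20, |S3| = 12.
|S1∩S2|: x∈[3,6], y∈[1,3] → 3·2 = 6.
|S1∩S3|: x∈[5,6], y∈[0,6] → 1·6 = 6.
|S2∩S3|: x∈[5,7], y∈[1,3] → 2·2 = 4.
|S1∩S2∩S3| = 2.
|S1 ∪ S2 ∪ S3| = 53 − 16 + 2 = 39.00.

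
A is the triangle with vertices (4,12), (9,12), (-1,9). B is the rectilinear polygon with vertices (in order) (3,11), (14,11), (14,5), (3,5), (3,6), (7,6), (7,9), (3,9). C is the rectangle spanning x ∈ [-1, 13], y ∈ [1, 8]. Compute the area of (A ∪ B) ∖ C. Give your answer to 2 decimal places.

38.43

|A ∪ B| = 60.4333.
|(A ∪ B) ∩ C| = 22.
|(A ∪ B) ∖ C| = 60.4333 − 22 = 38.43.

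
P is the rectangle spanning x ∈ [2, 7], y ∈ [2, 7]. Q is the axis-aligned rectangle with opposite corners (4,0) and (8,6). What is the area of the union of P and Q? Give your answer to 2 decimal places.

37.00

By inclusion–exclusion:
Individual areas: |P| = 25, |Q| = 24.
|P∩Q|: x∈[4,7], y∈[2,6] → 3·4 = 12.
|P ∪ Q| = 49 − 12 = 37.00.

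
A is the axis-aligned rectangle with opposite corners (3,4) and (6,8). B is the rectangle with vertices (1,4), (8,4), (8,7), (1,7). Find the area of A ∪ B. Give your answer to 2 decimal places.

24.00

By inclusion–exclusion:
Individual areas: |A| = 12, |B| = 21.
|A∩B|: x∈[3,6], y∈[4,7] → 3·3 = 9.
|A ∪ B| = 33 − 9 = 24.00.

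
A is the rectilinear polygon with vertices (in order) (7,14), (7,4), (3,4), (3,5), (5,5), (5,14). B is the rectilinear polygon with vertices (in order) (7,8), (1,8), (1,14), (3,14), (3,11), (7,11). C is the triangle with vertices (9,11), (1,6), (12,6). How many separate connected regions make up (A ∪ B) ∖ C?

(A ∪ B) ∖ C splits into 2 disjoint pieces (area 27.55, area 6).

2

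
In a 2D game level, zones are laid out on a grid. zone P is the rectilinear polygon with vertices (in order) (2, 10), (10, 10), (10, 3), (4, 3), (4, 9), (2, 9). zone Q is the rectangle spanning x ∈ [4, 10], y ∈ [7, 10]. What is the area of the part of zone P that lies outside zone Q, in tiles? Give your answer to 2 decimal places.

|zone P| = 44, |zone P∩zone Q| = 18.
|zone P ∖ zone Q| = |zone P| − |zone P∩zone Q| = 44 − 18 = 26.00.

26.00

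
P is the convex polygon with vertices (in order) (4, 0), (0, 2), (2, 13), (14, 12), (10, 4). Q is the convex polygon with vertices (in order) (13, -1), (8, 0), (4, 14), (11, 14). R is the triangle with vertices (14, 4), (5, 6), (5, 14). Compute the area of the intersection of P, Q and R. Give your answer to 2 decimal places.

28.04

The intersection is the polygon with vertices (10.4,4.8), (6.373,5.695), (5,10.5), (5,12.75), (6.216,12.649), (11.429,6.857).
By the shoelace formula its area is 28.04.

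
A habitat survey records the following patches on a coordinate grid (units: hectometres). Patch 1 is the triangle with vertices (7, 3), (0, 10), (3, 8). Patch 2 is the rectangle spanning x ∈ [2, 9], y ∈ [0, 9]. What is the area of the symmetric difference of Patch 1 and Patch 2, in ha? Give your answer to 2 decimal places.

60.83

|Patch 1| = 3.5, |Patch 2| = 63, |Patch 1∩Patch 2| = 2.8333.
|Patch 1 △ Patch 2| = |Patch 1| + |Patch 2| − 2·|Patch 1∩Patch 2| = 3.5 + 63 − 5.6667 = 60.83.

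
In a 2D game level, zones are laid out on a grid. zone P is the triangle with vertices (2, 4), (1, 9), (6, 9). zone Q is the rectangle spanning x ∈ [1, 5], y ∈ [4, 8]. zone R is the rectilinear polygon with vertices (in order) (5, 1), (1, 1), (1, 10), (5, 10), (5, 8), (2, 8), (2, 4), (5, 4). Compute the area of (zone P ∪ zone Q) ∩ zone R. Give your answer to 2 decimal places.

7.90

|zone P ∪ zone Q| = 20.525.
|(zone P ∪ zone Q) ∩ zone R| = 7.90.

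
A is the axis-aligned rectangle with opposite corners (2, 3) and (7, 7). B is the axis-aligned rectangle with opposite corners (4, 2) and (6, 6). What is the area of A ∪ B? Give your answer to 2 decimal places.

22.00

By inclusion–exclusion:
Individual areas: |A| = 20, |B| = 8.
|A∩B|: x∈[4,6], y∈[3,6] → 2·3 = 6.
|A ∪ B| = 28 − 6 = 22.00.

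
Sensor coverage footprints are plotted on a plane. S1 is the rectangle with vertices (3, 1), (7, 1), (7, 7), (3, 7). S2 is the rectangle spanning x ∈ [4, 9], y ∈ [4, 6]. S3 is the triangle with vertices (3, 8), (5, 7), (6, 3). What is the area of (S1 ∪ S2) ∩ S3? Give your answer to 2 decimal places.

The region (S1 ∪ S2) ∩ S3 is the polygon with vertices (5,7), (6,3), (3.6,7).
By the shoelace formula its area is 2.80.

2.80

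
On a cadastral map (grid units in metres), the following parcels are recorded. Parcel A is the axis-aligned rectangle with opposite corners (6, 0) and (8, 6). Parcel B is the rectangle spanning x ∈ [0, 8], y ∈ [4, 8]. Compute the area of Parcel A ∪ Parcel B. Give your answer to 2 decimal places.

40.00

By inclusion–exclusion:
Individual areas: |Parcel A| = 12, |Parcel B| = 32.
|Parcel A∩Parcel B|: x∈[6,8], y∈[4,6] → 2·2 = 4.
|Parcel A ∪ Parcel B| = 44 − 4 = 40.00.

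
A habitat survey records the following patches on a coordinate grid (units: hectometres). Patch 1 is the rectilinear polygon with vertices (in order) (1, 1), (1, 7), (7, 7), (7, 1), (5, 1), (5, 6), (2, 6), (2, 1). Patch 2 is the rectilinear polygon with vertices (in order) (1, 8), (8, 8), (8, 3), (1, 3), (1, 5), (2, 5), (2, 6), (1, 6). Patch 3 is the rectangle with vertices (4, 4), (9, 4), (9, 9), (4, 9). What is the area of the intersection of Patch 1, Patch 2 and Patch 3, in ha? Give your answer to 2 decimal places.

The intersection is the polygon with vertices (7,4), (5,4), (5,6), (4,6), (4,7), (7,7).
By the shoelace formula its area is 7.00.

7.00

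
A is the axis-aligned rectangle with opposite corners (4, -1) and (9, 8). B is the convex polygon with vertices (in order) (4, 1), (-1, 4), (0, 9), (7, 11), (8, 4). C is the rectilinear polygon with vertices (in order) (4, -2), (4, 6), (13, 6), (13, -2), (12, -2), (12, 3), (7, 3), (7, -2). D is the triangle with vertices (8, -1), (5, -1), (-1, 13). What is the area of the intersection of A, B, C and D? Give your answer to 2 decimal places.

3.85

The intersection is the polygon with vertices (4.108,1.081), (4,1.333), (4,5.222), (5.831,2.373).
By the shoelace formula its area is 3.85.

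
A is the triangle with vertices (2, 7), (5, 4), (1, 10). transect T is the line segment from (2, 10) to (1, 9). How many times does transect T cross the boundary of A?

The segment meets the boundary at (1.4,9.4), (1.25,9.25).

2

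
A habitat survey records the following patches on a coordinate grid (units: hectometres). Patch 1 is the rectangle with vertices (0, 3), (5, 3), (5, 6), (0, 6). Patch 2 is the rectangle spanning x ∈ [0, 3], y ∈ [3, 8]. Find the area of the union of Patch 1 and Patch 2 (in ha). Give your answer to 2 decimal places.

21.00

By inclusion–exclusion:
Individual areas: |Patch 1| = 15, |Patch 2| = 15.
|Patch 1∩Patch 2|: x∈[0,3], y∈[3,6] → 3·3 = 9.
|Patch 1 ∪ Patch 2| = 30 − 9 = 21.00.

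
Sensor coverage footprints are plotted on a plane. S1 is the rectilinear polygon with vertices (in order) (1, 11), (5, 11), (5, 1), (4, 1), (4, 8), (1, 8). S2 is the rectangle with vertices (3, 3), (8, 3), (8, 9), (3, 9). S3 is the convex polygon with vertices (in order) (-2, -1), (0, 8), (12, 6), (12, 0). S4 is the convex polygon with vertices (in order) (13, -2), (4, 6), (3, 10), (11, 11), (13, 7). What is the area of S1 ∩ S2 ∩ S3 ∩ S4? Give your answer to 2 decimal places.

The intersection is the polygon with vertices (4,7.333), (5,7.167), (5,5.111), (4,6).
By the shoelace formula its area is 1.69.

1.69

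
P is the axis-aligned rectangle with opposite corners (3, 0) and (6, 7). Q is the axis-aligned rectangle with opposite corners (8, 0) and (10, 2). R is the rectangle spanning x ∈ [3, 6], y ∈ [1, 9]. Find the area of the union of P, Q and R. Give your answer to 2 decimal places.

31.00

By inclusion–exclusion:
Individual areas: |P| = 21, |Q| = 4, |R| = 24.
|P∩Q| = 0 (no overlap).
|P∩R|: x∈[3,6], y∈[1,7] → 3·6 = 18.
|Q∩R| = 0 (no overlap).
|P∩Q∩R| = 0.
|P ∪ Q ∪ R| = 49 − 18 + 0 = 31.00.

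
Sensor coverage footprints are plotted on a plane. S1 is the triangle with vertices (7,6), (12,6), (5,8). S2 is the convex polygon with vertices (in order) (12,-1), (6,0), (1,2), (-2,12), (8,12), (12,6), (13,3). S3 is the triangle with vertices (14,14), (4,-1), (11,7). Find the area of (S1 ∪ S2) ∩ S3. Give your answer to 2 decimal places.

7.92

The region (S1 ∪ S2) ∩ S3 is the polygon with vertices (4.947,0.421), (10.333,8.5), (11.13,7.304), (11,7), (5.167,0.333).
By the shoelace formula its area is 7.92.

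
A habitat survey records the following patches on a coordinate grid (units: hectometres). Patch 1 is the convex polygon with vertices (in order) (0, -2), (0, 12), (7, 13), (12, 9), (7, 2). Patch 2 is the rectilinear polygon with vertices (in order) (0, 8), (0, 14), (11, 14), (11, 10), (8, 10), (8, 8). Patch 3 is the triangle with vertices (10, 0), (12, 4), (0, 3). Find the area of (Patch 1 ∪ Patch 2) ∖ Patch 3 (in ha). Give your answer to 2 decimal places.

126.23

|Patch 1 ∪ Patch 2| = 135.875.
|(Patch 1 ∪ Patch 2) ∩ Patch 3| = 9.6494.
|(Patch 1 ∪ Patch 2) ∖ Patch 3| = 135.875 − 9.6494 = 126.23.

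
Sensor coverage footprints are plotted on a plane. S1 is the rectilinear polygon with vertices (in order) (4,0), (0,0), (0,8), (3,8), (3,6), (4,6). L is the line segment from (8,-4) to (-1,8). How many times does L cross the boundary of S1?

The segment meets the boundary at (0,6.667), (4,1.333).

2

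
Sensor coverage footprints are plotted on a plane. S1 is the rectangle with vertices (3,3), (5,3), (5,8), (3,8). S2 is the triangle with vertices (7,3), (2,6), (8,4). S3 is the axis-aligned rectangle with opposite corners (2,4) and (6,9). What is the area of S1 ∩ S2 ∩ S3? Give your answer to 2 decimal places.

The intersection is the polygon with vertices (3,5.4), (3,5.667), (5,5), (5,4.2).
By the shoelace formula its area is 1.07.

1.07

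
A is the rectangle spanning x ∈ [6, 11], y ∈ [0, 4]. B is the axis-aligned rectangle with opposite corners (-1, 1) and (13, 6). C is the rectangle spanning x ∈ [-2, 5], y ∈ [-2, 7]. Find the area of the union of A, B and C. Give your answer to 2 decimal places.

By inclusion–exclusion:
Individual areas: |A| = 20, |B| = 70, |C| = 63.
|A∩B|: x∈[6,11], y∈[1,4] → 5·3 = 15.
|A∩C| = 0 (no overlap).
|B∩C|: x∈[-1,5], y∈[1,6] → 6·5 = 30.
|A∩B∩C| = 0.
|A ∪ B ∪ C| = 153 − 45 + 0 = 108.00.

108.00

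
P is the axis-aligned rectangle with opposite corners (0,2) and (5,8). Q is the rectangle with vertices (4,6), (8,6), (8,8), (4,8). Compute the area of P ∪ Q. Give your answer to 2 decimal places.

By inclusion–exclusion:
Individual areas: |P| = 30, |Q| = 8.
|P∩Q|: x∈[4,5], y∈[6,8] → 1·2 = 2.
|P ∪ Q| = 38 − 2 = 36.00.

36.00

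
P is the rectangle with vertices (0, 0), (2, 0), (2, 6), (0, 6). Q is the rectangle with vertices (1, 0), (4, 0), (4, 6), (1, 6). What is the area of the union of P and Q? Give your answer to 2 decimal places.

By inclusion–exclusion:
Individual areas: |P| = 12, |Q| = 18.
|P∩Q|: x∈[1,2], y∈[0,6] → 1·6 = 6.
|P ∪ Q| = 30 − 6 = 24.00.

24.00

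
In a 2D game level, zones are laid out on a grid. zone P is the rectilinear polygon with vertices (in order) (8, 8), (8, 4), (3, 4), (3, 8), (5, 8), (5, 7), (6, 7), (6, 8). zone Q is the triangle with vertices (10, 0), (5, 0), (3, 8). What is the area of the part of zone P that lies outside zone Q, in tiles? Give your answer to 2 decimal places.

|zone P| = 19, |zone P∩zone Q| = 5.
|zone P ∖ zone Q| = |zone P| − |zone P∩zone Q| = 19 − 5 = 14.00.

14.00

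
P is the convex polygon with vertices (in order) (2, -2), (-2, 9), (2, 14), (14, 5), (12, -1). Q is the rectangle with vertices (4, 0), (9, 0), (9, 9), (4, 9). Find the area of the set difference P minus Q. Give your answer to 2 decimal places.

112.04

|P| = 157, |P∩Q| = 44.9583.
|P ∖ Q| = |P| − |P∩Q| = 157 − 44.9583 = 112.04.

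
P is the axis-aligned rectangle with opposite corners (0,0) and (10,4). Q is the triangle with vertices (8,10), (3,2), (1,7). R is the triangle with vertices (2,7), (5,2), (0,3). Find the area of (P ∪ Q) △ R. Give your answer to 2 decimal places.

50.66

|P ∪ Q| = 58.45.
|(P ∪ Q) ∩ R| = 9.3944.
|(P ∪ Q) △ R| = 58.45 + 11 − 18.7889 = 50.66.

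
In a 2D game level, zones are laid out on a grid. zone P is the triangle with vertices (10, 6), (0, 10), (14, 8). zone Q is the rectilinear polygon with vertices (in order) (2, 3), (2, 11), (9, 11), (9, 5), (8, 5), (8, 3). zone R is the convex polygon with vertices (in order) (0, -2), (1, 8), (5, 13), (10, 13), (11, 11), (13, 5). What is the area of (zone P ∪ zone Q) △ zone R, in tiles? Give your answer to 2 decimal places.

62.19

|zone P ∪ zone Q| = 62.1.
|(zone P ∪ zone Q) ∩ zone R| = 59.2043.
|(zone P ∪ zone Q) △ zone R| = 62.1 + 118.5 − 118.4087 = 62.19.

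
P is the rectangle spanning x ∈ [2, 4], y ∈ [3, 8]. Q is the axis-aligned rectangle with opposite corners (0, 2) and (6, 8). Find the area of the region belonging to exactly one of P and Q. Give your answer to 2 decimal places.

|P∩Q|: x∈[2,4], y∈[3,8] → 2·5 = 10.
|P △ Q| = |P| + |Q| − 2·|P∩Q| = 10 + 36 − 20 = 26.00.

26.00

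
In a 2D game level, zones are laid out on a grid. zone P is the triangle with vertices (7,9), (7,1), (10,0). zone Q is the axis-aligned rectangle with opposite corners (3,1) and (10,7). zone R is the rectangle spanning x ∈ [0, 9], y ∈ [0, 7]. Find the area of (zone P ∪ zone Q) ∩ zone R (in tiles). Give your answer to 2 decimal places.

36.67

The region (zone P ∪ zone Q) ∩ zone R is the polygon with vertices (9,7), (9,0.333), (7,1), (3,1), (3,7), (7,7), (7.667,7).
By the shoelace formula its area is 36.67.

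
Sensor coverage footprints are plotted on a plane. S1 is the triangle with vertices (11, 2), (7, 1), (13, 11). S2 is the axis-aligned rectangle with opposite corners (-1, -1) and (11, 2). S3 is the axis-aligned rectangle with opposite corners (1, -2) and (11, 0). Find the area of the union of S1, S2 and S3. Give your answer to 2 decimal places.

61.30

By inclusion–exclusion:
Individual areas: |S1| = 17, |S2| = 36, |S3| = 20.
|S1∩S2| = 1.7.
|S1∩S3| = 0.
|S2∩S3|: x∈[1,11], y∈[-1,0] → 10·1 = 10.
|S1∩S2∩S3| = 0.
|S1 ∪ S2 ∪ S3| = 73 − 11.7 + 0 = 61.30.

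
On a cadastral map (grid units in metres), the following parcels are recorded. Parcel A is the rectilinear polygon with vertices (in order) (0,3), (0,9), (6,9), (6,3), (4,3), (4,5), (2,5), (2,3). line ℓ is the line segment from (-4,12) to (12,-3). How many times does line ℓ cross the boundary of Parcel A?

4

The segment meets the boundary at (5.6,3), (4,4.5), (0,8.25), (3.467,5).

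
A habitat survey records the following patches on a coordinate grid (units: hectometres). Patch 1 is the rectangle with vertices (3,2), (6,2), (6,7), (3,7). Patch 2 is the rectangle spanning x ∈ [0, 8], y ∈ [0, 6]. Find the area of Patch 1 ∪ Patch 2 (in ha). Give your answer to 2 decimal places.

By inclusion–exclusion:
Individual areas: |Patch 1| = 15, |Patch 2| = 48.
|Patch 1∩Patch 2|: x∈[3,6], y∈[2,6] → 3·4 = 12.
|Patch 1 ∪ Patch 2| = 63 − 12 = 51.00.

51.00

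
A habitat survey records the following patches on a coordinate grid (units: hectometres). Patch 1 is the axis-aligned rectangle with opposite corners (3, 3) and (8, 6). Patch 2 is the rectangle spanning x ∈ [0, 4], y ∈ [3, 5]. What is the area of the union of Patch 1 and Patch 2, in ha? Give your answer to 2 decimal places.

By inclusion–exclusion:
Individual areas: |Patch 1| = 15, |Patch 2| = 8.
|Patch 1∩Patch 2|: x∈[3,4], y∈[3,5] → 1·2 = 2.
|Patch 1 ∪ Patch 2| = 23 − 2 = 21.00.

21.00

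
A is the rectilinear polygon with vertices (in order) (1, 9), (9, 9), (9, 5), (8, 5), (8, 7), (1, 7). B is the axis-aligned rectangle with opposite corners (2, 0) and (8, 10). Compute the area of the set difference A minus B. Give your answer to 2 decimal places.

|A| = 18, |A∩B| = 12.
|A ∖ B| = |A| − |A∩B| = 18 − 12 = 6.00.

6.00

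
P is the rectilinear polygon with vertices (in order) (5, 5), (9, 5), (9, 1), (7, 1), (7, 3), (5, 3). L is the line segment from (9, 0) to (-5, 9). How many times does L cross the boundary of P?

The segment meets the boundary at (7,1.286), (7.444,1).

2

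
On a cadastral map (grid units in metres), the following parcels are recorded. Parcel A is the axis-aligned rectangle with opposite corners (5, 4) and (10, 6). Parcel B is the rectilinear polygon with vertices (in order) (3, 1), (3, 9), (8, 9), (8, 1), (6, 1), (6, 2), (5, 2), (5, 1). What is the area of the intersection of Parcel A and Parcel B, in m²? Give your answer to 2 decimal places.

The intersection is the polygon with vertices (5,4), (5,6), (8,6), (8,4).
By the shoelace formula its area is 6.00.

6.00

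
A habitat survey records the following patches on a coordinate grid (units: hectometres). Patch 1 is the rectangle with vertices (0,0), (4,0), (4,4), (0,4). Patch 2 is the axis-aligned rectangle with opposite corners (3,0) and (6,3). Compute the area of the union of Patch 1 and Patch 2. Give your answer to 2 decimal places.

By inclusion–exclusion:
Individual areas: |Patch 1| = 16, |Patch 2| = 9.
|Patch 1∩Patch 2|: x∈[3,4], y∈[0,3] → 1·3 = 3.
|Patch 1 ∪ Patch 2| = 25 − 3 = 22.00.

22.00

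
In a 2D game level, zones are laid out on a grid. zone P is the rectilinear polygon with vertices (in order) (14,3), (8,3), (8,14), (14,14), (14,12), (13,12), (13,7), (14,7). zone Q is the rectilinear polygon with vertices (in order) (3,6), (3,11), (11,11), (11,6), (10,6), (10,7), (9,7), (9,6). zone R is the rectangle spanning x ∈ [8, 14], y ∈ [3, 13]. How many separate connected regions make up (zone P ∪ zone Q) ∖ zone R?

2

(zone P ∪ zone Q) ∖ zone R splits into 2 disjoint pieces (area 25, area 6).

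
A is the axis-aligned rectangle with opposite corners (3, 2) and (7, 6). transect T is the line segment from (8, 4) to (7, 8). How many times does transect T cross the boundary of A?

0

The segment lies entirely outside A and never meets its boundary.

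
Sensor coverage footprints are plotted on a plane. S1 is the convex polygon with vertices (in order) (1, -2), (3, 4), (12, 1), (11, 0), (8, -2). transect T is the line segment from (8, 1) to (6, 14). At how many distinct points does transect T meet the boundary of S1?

The segment meets the boundary at (7.784,2.405).

1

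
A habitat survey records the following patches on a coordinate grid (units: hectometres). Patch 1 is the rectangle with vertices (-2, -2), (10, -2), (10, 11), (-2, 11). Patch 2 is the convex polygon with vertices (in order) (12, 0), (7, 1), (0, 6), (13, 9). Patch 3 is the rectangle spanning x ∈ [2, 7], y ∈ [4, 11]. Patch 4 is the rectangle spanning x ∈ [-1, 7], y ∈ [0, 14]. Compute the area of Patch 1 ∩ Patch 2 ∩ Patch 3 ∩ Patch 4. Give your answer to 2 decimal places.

14.96

The intersection is the polygon with vertices (2,6.462), (7,7.615), (7,4), (2.8,4), (2,4.571).
By the shoelace formula its area is 14.96.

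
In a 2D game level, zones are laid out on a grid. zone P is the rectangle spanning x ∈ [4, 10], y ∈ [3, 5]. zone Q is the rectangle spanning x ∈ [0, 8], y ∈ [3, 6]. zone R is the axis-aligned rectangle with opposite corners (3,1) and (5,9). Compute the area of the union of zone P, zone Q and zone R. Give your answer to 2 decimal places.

38.00

By inclusion–exclusion:
Individual areas: |zone P| = 12, |zone Q| = 24, |zone R| = 16.
|zone P∩zone Q|: x∈[4,8], y∈[3,5] → 4·2 = 8.
|zone P∩zone R|: x∈[4,5], y∈[3,5] → 1·2 = 2.
|zone Q∩zone R|: x∈[3,5], y∈[3,6] → 2·3 = 6.
|zone P∩zone Q∩zone R| = 2.
|zone P ∪ zone Q ∪ zone R| = 52 − 16 + 2 = 38.00.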